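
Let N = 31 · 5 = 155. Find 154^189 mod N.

Mod 31: 154 ≡ 30; by Fermat, exponent reduces to 189 mod 30 = 9; 30^9 ≡ 30 (mod 31).
Mod 5: 154 ≡ 4; by Fermat, exponent reduces to 189 mod 4 = 1; 4^1 ≡ 4 (mod 5).
Combine by CRT: x ≡ 30 (mod 31), x ≡ 4 (mod 5) ⇒ x ≡ 154 (mod 155).

154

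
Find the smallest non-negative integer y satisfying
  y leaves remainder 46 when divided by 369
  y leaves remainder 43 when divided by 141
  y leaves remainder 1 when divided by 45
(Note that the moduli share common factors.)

64621

gcd(369, 141) = 3 and 3 | (43 − 46), so the pair is consistent; merging gives y ≡ 12592 (mod 17343), where 17343 = lcm(369, 141).
gcd(17343, 45) = 9 and 9 | (1 − 12592), so the pair is consistent; merging gives y ≡ 64621 (mod 86715), where 86715 = lcm(17343, 45).
The solution is unique modulo lcm(369, 141, 45) = 86715.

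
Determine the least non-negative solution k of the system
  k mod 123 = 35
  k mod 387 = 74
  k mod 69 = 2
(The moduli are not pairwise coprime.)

Combine the congruences pairwise.
gcd(123, 387) = 3 and 3 | (74 − 35), so the pair is consistent; merging gives k ≡ 12458 (mod 15867), where 15867 = lcm(123, 387).
gcd(15867, 69) = 3 and 3 | (2 − 12458), so the pair is consistent; merging gives k ≡ 202862 (mod 364941), where 364941 = lcm(15867, 69).
The solution is unique modulo lcm(123, 387, 69) = 364941.

202862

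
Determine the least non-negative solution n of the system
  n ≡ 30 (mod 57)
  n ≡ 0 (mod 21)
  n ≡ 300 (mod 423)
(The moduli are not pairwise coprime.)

49791

gcd(57, 21) = 3 and 3 | (0 − 30), so the pair is consistent; merging gives n ≡ 315 (mod 399), where 399 = lcm(57, 21).
gcd(399, 423) = 3 and 3 | (300 − 315), so the pair is consistent; merging gives n ≡ 49791 (mod 56259), where 56259 = lcm(399, 423).
The solution is unique modulo lcm(57, 21, 423) = 56259.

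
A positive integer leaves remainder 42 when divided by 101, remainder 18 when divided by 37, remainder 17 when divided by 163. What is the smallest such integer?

459188

The moduli are pairwise coprime; N = 101·37·163 = 609131.
N/101 = 6031; 6031 ≡ 72 (mod 101); 72·94 ≡ 1, so inverse 94.
N/37 = 16463; 16463 ≡ 35 (mod 37); 35·18 ≡ 1, so inverse 18.
N/163 = 3737; 3737 ≡ 151 (mod 163); 151·95 ≡ 1, so inverse 95.
m ≡ 42·6031·94 + 18·16463·18 + 17·3737·95 = 35179655.
35179655 mod 609131 = 459188.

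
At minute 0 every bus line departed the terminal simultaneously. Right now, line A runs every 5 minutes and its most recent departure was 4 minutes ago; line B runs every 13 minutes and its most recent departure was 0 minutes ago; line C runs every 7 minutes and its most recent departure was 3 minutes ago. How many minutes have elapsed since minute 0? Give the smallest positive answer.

Combine the congruences pairwise.
From t ≡ 4 (mod 5) write t = 4 + 5s. Substituting into t ≡ 0 (mod 13) gives 5s ≡ 9 (mod 13), and since 5⁻¹ ≡ 8 (mod 13), s ≡ 7. Hence t ≡ 4 + 5·7 = 39 (mod 65).
From t ≡ 39 (mod 65) write t = 39 + 65s. Substituting into t ≡ 3 (mod 7) gives 65s ≡ 6 (mod 7), and since 2⁻¹ ≡ 4 (mod 7), s ≡ 3. Hence t ≡ 39 + 65·3 = 234 (mod 455).

234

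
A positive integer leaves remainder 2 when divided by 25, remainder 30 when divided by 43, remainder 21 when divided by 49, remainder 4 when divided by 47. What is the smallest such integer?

The moduli are pairwise coprime; N = 25·43·49·47 = 2475725.
N/25 = 99029; 99029 ≡ 4 (mod 25); 4·19 ≡ 1, so inverse 19.
N/43 = 57575; 57575 ≡ 41 (mod 43); 41·21 ≡ 1, so inverse 21.
N/49 = 50525; 50525 ≡ 6 (mod 49); 6·41 ≡ 1, so inverse 41.
N/47 = 52675; 52675 ≡ 35 (mod 47); 35·43 ≡ 1, so inverse 43.
x ≡ 2·99029·19 + 30·57575·21 + 21·50525·41 + 4·52675·43 = 92597477.
92597477 mod 2475725 = 995652.

995652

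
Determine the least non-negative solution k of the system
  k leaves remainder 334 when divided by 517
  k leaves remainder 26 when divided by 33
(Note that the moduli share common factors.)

851

gcd(517, 33) = 11 and 11 | (26 − 334), so the pair is consistent; merging gives k ≡ 851 (mod 1551), where 1551 = lcm(517, 33).
The solution is unique modulo lcm(517, 33) = 1551.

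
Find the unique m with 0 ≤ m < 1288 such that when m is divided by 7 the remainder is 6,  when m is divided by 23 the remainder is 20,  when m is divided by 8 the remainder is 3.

1147

From m ≡ 6 (mod 7) write m = 6 + 7t. Substituting into m ≡ 20 (mod 23) gives 7t ≡ 14 (mod 23), and since 7⁻¹ ≡ 10 (mod 23), t ≡ 2. Hence m ≡ 6 + 7·2 = 20 (mod 161).
From m ≡ 20 (mod 161) write m = 20 + 161t. Substituting into m ≡ 3 (mod 8) gives 161t ≡ 7 (mod 8), and since 1⁻¹ ≡ 1 (mod 8), t ≡ 7. Hence m ≡ 20 + 161·7 = 1147 (mod 1288).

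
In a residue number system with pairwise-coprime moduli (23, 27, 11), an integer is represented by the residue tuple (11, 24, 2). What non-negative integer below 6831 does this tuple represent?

5370

The moduli are pairwise coprime; N = 23·27·11 = 6831.
N/23 = 297; 297 ≡ 21 (mod 23); 21·11 ≡ 1, so inverse 11.
N/27 = 253; 253 ≡ 10 (mod 27); 10·19 ≡ 1, so inverse 19.
N/11 = 621; 621 ≡ 5 (mod 11); 5·9 ≡ 1, so inverse 9.
x ≡ 11·297·11 + 24·253·19 + 2·621·9 = 162483.
162483 mod 6831 = 5370.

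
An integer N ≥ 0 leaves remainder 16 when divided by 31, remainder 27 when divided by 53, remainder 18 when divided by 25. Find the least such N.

36968

From N ≡ 16 (mod 31) write N = 16 + 31t. Substituting into N ≡ 27 (mod 53) gives 31t ≡ 11 (mod 53), and since 31⁻¹ ≡ 12 (mod 53), t ≡ 26. Hence N ≡ 16 + 31·26 = 822 (mod 1643).
From N ≡ 822 (mod 1643) write N = 822 + 1643t. Substituting into N ≡ 18 (mod 25) gives 1643t ≡ 21 (mod 25), and since 18⁻¹ ≡ 7 (mod 25), t ≡ 22. Hence N ≡ 822 + 1643·22 = 36968 (mod 41075).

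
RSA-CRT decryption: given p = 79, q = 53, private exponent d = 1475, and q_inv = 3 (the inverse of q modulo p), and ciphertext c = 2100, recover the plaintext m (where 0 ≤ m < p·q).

d_p = d mod (p−1) = 1475 mod 78 = 71; d_q = d mod (q−1) = 19.
m₁ = c^(d_p) mod p: c ≡ 46 (mod 79), and 46^71 mod 79 = 64.
m₂ = c^(d_q) mod q: c ≡ 33 (mod 53), and 33^19 mod 53 = 48.
h = q_inv·(m₁ − m₂) mod p = 3·(64 − 48) mod 79 = 48.
m = m₂ + h·q = 48 + 48·53 = 2592.

2592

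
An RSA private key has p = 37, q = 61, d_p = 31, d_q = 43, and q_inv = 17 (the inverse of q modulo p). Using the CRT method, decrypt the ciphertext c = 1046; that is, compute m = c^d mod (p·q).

m₁ = c^(d_p) mod p: c ≡ 10 (mod 37), and 10^31 mod 37 = 10.
m₂ = c^(d_q) mod q: c ≡ 9 (mod 61), and 9^43 mod 61 = 58.
h = q_inv·(m₁ − m₂) mod p = 17·(10 − 58) mod 37 = 35.
m = m₂ + h·q = 58 + 35·61 = 2193.

2193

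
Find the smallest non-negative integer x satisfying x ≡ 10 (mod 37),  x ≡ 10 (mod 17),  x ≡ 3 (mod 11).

The moduli are pairwise coprime; N = 37·17·11 = 6919.
N/37 = 187; 187 ≡ 2 (mod 37); 2·19 ≡ 1, so inverse 19.
N/17 = 407; 407 ≡ 16 (mod 17); 16·16 ≡ 1, so inverse 16.
N/11 = 629; 629 ≡ 2 (mod 11); 2·6 ≡ 1, so inverse 6.
x ≡ 10·187·19 + 10·407·16 + 3·629·6 = 111972.
111972 mod 6919 = 1268.

1268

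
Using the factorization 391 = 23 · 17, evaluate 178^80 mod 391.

239

Mod 23: 178 ≡ 17; by Fermat, exponent reduces to 80 mod 22 = 14; 17^14 ≡ 9 (mod 23).
Mod 17: 178 ≡ 8; since 16 | 80, by Fermat 8^80 ≡ 1 (mod 17).
Combine by CRT: x ≡ 9 (mod 23), x ≡ 1 (mod 17) ⇒ x ≡ 239 (mod 391).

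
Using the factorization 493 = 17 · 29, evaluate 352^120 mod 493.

Mod 17: 352 ≡ 12; by Fermat, exponent reduces to 120 mod 16 = 8; 12^8 ≡ 16 (mod 17).
Mod 29: 352 ≡ 4; by Fermat, exponent reduces to 120 mod 28 = 8; 4^8 ≡ 25 (mod 29).
Combine by CRT: x ≡ 16 (mod 17), x ≡ 25 (mod 29) ⇒ x ≡ 373 (mod 493).

373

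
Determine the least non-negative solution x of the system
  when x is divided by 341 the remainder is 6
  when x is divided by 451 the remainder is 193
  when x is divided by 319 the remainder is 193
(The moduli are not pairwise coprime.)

274852

gcd(341, 451) = 11 and 11 | (193 − 6), so the pair is consistent; merging gives x ≡ 9213 (mod 13981), where 13981 = lcm(341, 451).
gcd(13981, 319) = 11 and 11 | (193 − 9213), so the pair is consistent; merging gives x ≡ 274852 (mod 405449), where 405449 = lcm(13981, 319).
The solution is unique modulo lcm(341, 451, 319) = 405449.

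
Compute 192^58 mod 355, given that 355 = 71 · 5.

74

Mod 71: 192 ≡ 50; 50^58 ≡ 3 (mod 71).
Mod 5: 192 ≡ 2; by Fermat, exponent reduces to 58 mod 4 = 2; 2^2 ≡ 4 (mod 5).
Combine by CRT: x ≡ 3 (mod 71), x ≡ 4 (mod 5) ⇒ x ≡ 74 (mod 355).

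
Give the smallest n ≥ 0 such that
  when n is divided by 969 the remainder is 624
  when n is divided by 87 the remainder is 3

gcd(969, 87) = 3 and 3 | (3 − 624), so the pair is consistent; merging gives n ≡ 27756 (mod 28101), where 28101 = lcm(969, 87).
The solution is unique modulo lcm(969, 87) = 28101.

27756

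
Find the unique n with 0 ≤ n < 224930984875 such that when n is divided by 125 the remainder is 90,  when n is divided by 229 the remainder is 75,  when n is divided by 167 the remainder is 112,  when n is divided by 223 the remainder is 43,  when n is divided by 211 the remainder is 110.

223673067340

From n ≡ 90 (mod 125) write n = 90 + 125t. Substituting into n ≡ 75 (mod 229) gives 125t ≡ 214 (mod 229), and since 125⁻¹ ≡ 11 (mod 229), t ≡ 64. Hence n ≡ 90 + 125·64 = 8090 (mod 28625).
From n ≡ 8090 (mod 28625) write n = 8090 + 28625t. Substituting into n ≡ 112 (mod 167) gives 28625t ≡ 38 (mod 167), and since 68⁻¹ ≡ 140 (mod 167), t ≡ 143. Hence n ≡ 8090 + 28625·143 = 4101465 (mod 4780375).
From n ≡ 4101465 (mod 4780375) write n = 4101465 + 4780375t. Substituting into n ≡ 43 (mod 223) gives 4780375t ≡ 217 (mod 223), and since 147⁻¹ ≡ 44 (mod 223), t ≡ 182. Hence n ≡ 4101465 + 4780375·182 = 874129715 (mod 1066023625).
From n ≡ 874129715 (mod 1066023625) write n = 874129715 + 1066023625t. Substituting into n ≡ 110 (mod 211) gives 1066023625t ≡ 140 (mod 211), and since 141⁻¹ ≡ 3 (mod 211), t ≡ 209. Hence n ≡ 874129715 + 1066023625·209 = 223673067340 (mod 224930984875).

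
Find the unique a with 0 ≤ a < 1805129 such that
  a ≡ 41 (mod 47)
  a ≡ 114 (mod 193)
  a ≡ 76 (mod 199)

Combine the congruences pairwise.
From a ≡ 41 (mod 47) write a = 41 + 47t. Substituting into a ≡ 114 (mod 193) gives 47t ≡ 73 (mod 193), and since 47⁻¹ ≡ 115 (mod 193), t ≡ 96. Hence a ≡ 41 + 47·96 = 4553 (mod 9071).
From a ≡ 4553 (mod 9071) write a = 4553 + 9071t. Substituting into a ≡ 76 (mod 199) gives 9071t ≡ 100 (mod 199), and since 116⁻¹ ≡ 187 (mod 199), t ≡ 193. Hence a ≡ 4553 + 9071·193 = 1755256 (mod 1805129).

1755256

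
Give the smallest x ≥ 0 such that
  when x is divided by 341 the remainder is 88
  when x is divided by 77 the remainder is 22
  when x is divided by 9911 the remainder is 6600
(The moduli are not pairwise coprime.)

1374318

Combine the congruences pairwise.
gcd(341, 77) = 11 and 11 | (22 − 88), so the pair is consistent; merging gives x ≡ 1793 (mod 2387), where 2387 = lcm(341, 77).
gcd(2387, 9911) = 11 and 11 | (6600 − 1793), so the pair is consistent; merging gives x ≡ 1374318 (mod 2150687), where 2150687 = lcm(2387, 9911).
The solution is unique modulo lcm(341, 77, 9911) = 2150687.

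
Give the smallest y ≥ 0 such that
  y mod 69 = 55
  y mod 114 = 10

Combine the congruences pairwise.
gcd(69, 114) = 3 and 3 | (10 − 55), so the pair is consistent; merging gives y ≡ 124 (mod 2622), where 2622 = lcm(69, 114).
The solution is unique modulo lcm(69, 114) = 2622.

124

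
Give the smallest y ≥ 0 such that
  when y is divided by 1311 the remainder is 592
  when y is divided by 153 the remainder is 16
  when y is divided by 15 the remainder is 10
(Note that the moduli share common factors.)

24190

Combine the congruences pairwise.
gcd(1311, 153) = 3 and 3 | (16 − 592), so the pair is consistent; merging gives y ≡ 24190 (mod 66861), where 66861 = lcm(1311, 153).
gcd(66861, 15) = 3 and 3 | (10 − 24190), so the pair is consistent; merging gives y ≡ 24190 (mod 334305), where 334305 = lcm(66861, 15).
The solution is unique modulo lcm(1311, 153, 15) = 334305.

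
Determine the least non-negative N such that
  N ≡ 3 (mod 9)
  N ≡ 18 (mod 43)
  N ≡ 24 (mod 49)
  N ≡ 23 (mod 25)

The moduli are pairwise coprime; M = 9·43·49·25 = 474075.
M/9 = 52675; 52675 ≡ 7 (mod 9); 7·4 ≡ 1, so inverse 4.
M/43 = 11025; 11025 ≡ 17 (mod 43); 17·38 ≡ 1, so inverse 38.
M/49 = 9675; 9675 ≡ 22 (mod 49); 22·29 ≡ 1, so inverse 29.
M/25 = 18963; 18963 ≡ 13 (mod 25); 13·2 ≡ 1, so inverse 2.
N ≡ 3·52675·4 + 18·11025·38 + 24·9675·29 + 23·18963·2 = 15779298.
15779298 mod 474075 = 134823.

134823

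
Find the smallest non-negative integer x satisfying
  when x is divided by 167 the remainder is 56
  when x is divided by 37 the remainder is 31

From x ≡ 56 (mod 167) write x = 56 + 167t. Substituting into x ≡ 31 (mod 37) gives 167t ≡ 12 (mod 37), and since 19⁻¹ ≡ 2 (mod 37), t ≡ 24. Hence x ≡ 56 + 167·24 = 4064 (mod 6179).

4064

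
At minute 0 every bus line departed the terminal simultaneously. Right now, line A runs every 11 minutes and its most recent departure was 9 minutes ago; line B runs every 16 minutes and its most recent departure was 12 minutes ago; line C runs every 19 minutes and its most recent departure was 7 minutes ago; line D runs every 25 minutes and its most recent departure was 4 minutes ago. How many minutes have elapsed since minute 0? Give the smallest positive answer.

From t ≡ 9 (mod 11) write t = 9 + 11s. Substituting into t ≡ 12 (mod 16) gives 11s ≡ 3 (mod 16), and since 11⁻¹ ≡ 3 (mod 16), s ≡ 9. Hence t ≡ 9 + 11·9 = 108 (mod 176).
From t ≡ 108 (mod 176) write t = 108 + 176s. Substituting into t ≡ 7 (mod 19) gives 176s ≡ 13 (mod 19), and since 5⁻¹ ≡ 4 (mod 19), s ≡ 14. Hence t ≡ 108 + 176·14 = 2572 (mod 3344).
From t ≡ 2572 (mod 3344) write t = 2572 + 3344s. Substituting into t ≡ 4 (mod 25) gives 3344s ≡ 7 (mod 25), and since 19⁻¹ ≡ 4 (mod 25), s ≡ 3. Hence t ≡ 2572 + 3344·3 = 12604 (mod 83600).

12604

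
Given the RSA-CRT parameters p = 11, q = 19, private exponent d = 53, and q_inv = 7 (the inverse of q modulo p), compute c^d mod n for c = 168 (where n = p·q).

82

d_p = d mod (p−1) = 53 mod 10 = 3; d_q = d mod (q−1) = 17.
m₁ = c^(d_p) mod p: c ≡ 3 (mod 11), and 3^3 mod 11 = 5.
m₂ = c^(d_q) mod q: c ≡ 16 (mod 19), and 16^17 mod 19 = 6.
h = q_inv·(m₁ − m₂) mod p = 7·(5 − 6) mod 11 = 4.
m = m₂ + h·q = 6 + 4·19 = 82.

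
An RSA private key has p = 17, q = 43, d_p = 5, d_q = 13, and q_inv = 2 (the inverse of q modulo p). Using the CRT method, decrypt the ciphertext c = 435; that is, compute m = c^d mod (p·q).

635

m₁ = c^(d_p) mod p: c ≡ 10 (mod 17), and 10^5 mod 17 = 6.
m₂ = c^(d_q) mod q: c ≡ 5 (mod 43), and 5^13 mod 43 = 33.
h = q_inv·(m₁ − m₂) mod p = 2·(6 − 33) mod 17 = 14.
m = m₂ + h·q = 33 + 14·43 = 635.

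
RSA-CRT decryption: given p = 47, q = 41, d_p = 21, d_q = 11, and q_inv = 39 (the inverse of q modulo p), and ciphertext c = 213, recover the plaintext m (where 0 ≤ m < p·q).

648

m₁ = c^(d_p) mod p: c ≡ 25 (mod 47), and 25^21 mod 47 = 37.
m₂ = c^(d_q) mod q: c ≡ 8 (mod 41), and 8^11 mod 41 = 33.
h = q_inv·(m₁ − m₂) mod p = 39·(37 − 33) mod 47 = 15.
m = m₂ + h·q = 33 + 15·41 = 648.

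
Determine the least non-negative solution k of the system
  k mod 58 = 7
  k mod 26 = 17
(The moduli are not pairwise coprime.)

gcd(58, 26) = 2 and 2 | (17 − 7), so the pair is consistent; merging gives k ≡ 355 (mod 754), where 754 = lcm(58, 26).
The solution is unique modulo lcm(58, 26) = 754.

355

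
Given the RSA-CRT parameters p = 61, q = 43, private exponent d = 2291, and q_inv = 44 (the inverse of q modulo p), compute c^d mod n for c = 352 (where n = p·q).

d_p = d mod (p−1) = 2291 mod 60 = 11; d_q = d mod (q−1) = 23.
m₁ = c^(d_p) mod p: c ≡ 47 (mod 61), and 47^11 mod 61 = 13.
m₂ = c^(d_q) mod q: c ≡ 8 (mod 43), and 8^23 mod 43 = 22.
h = q_inv·(m₁ − m₂) mod p = 44·(13 − 22) mod 61 = 31.
m = m₂ + h·q = 22 + 31·43 = 1355.

1355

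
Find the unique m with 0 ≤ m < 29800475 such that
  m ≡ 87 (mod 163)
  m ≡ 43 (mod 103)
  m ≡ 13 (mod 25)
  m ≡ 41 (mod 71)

22885613

From m ≡ 87 (mod 163) write m = 87 + 163t. Substituting into m ≡ 43 (mod 103) gives 163t ≡ 59 (mod 103), and since 60⁻¹ ≡ 91 (mod 103), t ≡ 13. Hence m ≡ 87 + 163·13 = 2206 (mod 16789).
From m ≡ 2206 (mod 16789) write m = 2206 + 16789t. Substituting into m ≡ 13 (mod 25) gives 16789t ≡ 7 (mod 25), and since 14⁻¹ ≡ 9 (mod 25), t ≡ 13. Hence m ≡ 2206 + 16789·13 = 220463 (mod 419725).
From m ≡ 220463 (mod 419725) write m = 220463 + 419725t. Substituting into m ≡ 41 (mod 71) gives 419725t ≡ 33 (mod 71), and since 44⁻¹ ≡ 21 (mod 71), t ≡ 54. Hence m ≡ 220463 + 419725·54 = 22885613 (mod 29800475).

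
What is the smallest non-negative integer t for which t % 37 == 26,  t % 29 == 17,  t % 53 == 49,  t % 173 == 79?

Combine the congruences pairwise.
From t ≡ 26 (mod 37) write t = 26 + 37s. Substituting into t ≡ 17 (mod 29) gives 37s ≡ 20 (mod 29), and since 8⁻¹ ≡ 11 (mod 29), s ≡ 17. Hence t ≡ 26 + 37·17 = 655 (mod 1073).
From t ≡ 655 (mod 1073) write t = 655 + 1073s. Substituting into t ≡ 49 (mod 53) gives 1073s ≡ 30 (mod 53), and since 13⁻¹ ≡ 49 (mod 53), s ≡ 39. Hence t ≡ 655 + 1073·39 = 42502 (mod 56869).
From t ≡ 42502 (mod 56869) write t = 42502 + 56869s. Substituting into t ≡ 79 (mod 173) gives 56869s ≡ 135 (mod 173), and since 125⁻¹ ≡ 18 (mod 173), s ≡ 8. Hence t ≡ 42502 + 56869·8 = 497454 (mod 9838337).

497454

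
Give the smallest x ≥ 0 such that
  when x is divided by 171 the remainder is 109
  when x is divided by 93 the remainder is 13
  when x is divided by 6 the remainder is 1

9685

Combine the congruences pairwise.
gcd(171, 93) = 3 and 3 | (13 − 109), so the pair is consistent; merging gives x ≡ 4384 (mod 5301), where 5301 = lcm(171, 93).
gcd(5301, 6) = 3 and 3 | (1 − 4384), so the pair is consistent; merging gives x ≡ 9685 (mod 10602), where 10602 = lcm(5301, 6).
The solution is unique modulo lcm(171, 93, 6) = 10602.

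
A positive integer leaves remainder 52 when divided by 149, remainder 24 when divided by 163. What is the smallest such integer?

350

From k ≡ 52 (mod 149) write k = 52 + 149t. Substituting into k ≡ 24 (mod 163) gives 149t ≡ 135 (mod 163), and since 149⁻¹ ≡ 128 (mod 163), t ≡ 2. Hence k ≡ 52 + 149·2 = 350 (mod 24287).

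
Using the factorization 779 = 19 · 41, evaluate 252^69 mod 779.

Mod 19: 252 ≡ 5; by Fermat, exponent reduces to 69 mod 18 = 15; 5^15 ≡ 7 (mod 19).
Mod 41: 252 ≡ 6; by Fermat, exponent reduces to 69 mod 40 = 29; 6^29 ≡ 22 (mod 41).
Combine by CRT: x ≡ 7 (mod 19), x ≡ 22 (mod 41) ⇒ x ≡ 596 (mod 779).

596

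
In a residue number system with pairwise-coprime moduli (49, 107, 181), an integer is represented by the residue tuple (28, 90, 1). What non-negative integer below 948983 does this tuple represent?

294126

The moduli are pairwise coprime; N = 49·107·181 = 948983.
N/49 = 19367; 19367 ≡ 12 (mod 49); 12·45 ≡ 1, so inverse 45.
N/107 = 8869; 8869 ≡ 95 (mod 107); 95·98 ≡ 1, so inverse 98.
N/181 = 5243; 5243 ≡ 175 (mod 181); 175·30 ≡ 1, so inverse 30.
x ≡ 28·19367·45 + 90·8869·98 + 1·5243·30 = 102784290.
102784290 mod 948983 = 294126.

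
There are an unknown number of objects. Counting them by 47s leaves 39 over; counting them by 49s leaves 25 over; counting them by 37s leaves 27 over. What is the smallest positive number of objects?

74064

From N ≡ 39 (mod 47) write N = 39 + 47t. Substituting into N ≡ 25 (mod 49) gives 47t ≡ 35 (mod 49), and since 47⁻¹ ≡ 24 (mod 49), t ≡ 7. Hence N ≡ 39 + 47·7 = 368 (mod 2303).
From N ≡ 368 (mod 2303) write N = 368 + 2303t. Substituting into N ≡ 27 (mod 37) gives 2303t ≡ 29 (mod 37), and since 9⁻¹ ≡ 33 (mod 37), t ≡ 32. Hence N ≡ 368 + 2303·32 = 74064 (mod 85211).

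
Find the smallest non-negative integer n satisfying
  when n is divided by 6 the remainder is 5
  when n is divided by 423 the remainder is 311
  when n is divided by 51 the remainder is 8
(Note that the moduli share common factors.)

10463

Combine the congruences pairwise.
gcd(6, 423) = 3 and 3 | (311 − 5), so the pair is consistent; merging gives n ≡ 311 (mod 846), where 846 = lcm(6, 423).
gcd(846, 51) = 3 and 3 | (8 − 311), so the pair is consistent; merging gives n ≡ 10463 (mod 14382), where 14382 = lcm(846, 51).
The solution is unique modulo lcm(6, 423, 51) = 14382.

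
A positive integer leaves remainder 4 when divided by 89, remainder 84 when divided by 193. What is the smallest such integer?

10506

From N ≡ 4 (mod 89) write N = 4 + 89t. Substituting into N ≡ 84 (mod 193) gives 89t ≡ 80 (mod 193), and since 89⁻¹ ≡ 180 (mod 193), t ≡ 118. Hence N ≡ 4 + 89·118 = 10506 (mod 17177).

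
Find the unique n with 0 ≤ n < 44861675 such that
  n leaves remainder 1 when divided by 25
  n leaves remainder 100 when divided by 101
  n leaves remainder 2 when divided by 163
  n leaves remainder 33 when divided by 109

From n ≡ 1 (mod 25) write n = 1 + 25t. Substituting into n ≡ 100 (mod 101) gives 25t ≡ 99 (mod 101), and since 25⁻¹ ≡ 97 (mod 101), t ≡ 8. Hence n ≡ 1 + 25·8 = 201 (mod 2525).
From n ≡ 201 (mod 2525) write n = 201 + 2525t. Substituting into n ≡ 2 (mod 163) gives 2525t ≡ 127 (mod 163), and since 80⁻¹ ≡ 108 (mod 163), t ≡ 24. Hence n ≡ 201 + 2525·24 = 60801 (mod 411575).
From n ≡ 60801 (mod 411575) write n = 60801 + 411575t. Substituting into n ≡ 33 (mod 109) gives 411575t ≡ 54 (mod 109), and since 100⁻¹ ≡ 12 (mod 109), t ≡ 103. Hence n ≡ 60801 + 411575·103 = 42453026 (mod 44861675).

42453026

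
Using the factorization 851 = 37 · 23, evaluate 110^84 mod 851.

75

Mod 37: 110 ≡ 36; by Fermat, exponent reduces to 84 mod 36 = 12; 36^12 ≡ 1 (mod 37).
Mod 23: 110 ≡ 18; by Fermat, exponent reduces to 84 mod 22 = 18; 18^18 ≡ 6 (mod 23).
Combine by CRT: x ≡ 1 (mod 37), x ≡ 6 (mod 23) ⇒ x ≡ 75 (mod 851).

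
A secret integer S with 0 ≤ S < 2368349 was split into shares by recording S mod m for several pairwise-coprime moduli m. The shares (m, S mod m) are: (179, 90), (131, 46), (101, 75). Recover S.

Combine the congruences pairwise.
From S ≡ 90 (mod 179) write S = 90 + 179t. Substituting into S ≡ 46 (mod 131) gives 179t ≡ 87 (mod 131), and since 48⁻¹ ≡ 101 (mod 131), t ≡ 10. Hence S ≡ 90 + 179·10 = 1880 (mod 23449).
From S ≡ 1880 (mod 23449) write S = 1880 + 23449t. Substituting into S ≡ 75 (mod 101) gives 23449t ≡ 13 (mod 101), and since 17⁻¹ ≡ 6 (mod 101), t ≡ 78. Hence S ≡ 1880 + 23449·78 = 1830902 (mod 2368349).

1830902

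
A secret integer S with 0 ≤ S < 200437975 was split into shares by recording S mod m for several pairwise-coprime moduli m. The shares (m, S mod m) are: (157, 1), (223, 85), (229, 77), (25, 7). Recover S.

Combine the congruences pairwise.
From S ≡ 1 (mod 157) write S = 1 + 157t. Substituting into S ≡ 85 (mod 223) gives 157t ≡ 84 (mod 223), and since 157⁻¹ ≡ 125 (mod 223), t ≡ 19. Hence S ≡ 1 + 157·19 = 2984 (mod 35011).
From S ≡ 2984 (mod 35011) write S = 2984 + 35011t. Substituting into S ≡ 77 (mod 229) gives 35011t ≡ 70 (mod 229), and since 203⁻¹ ≡ 44 (mod 229), t ≡ 103. Hence S ≡ 2984 + 35011·103 = 3609117 (mod 8017519).
From S ≡ 3609117 (mod 8017519) write S = 3609117 + 8017519t. Substituting into S ≡ 7 (mod 25) gives 8017519t ≡ 15 (mod 25), and since 19⁻¹ ≡ 4 (mod 25), t ≡ 10. Hence S ≡ 3609117 + 8017519·10 = 83784307 (mod 200437975).

83784307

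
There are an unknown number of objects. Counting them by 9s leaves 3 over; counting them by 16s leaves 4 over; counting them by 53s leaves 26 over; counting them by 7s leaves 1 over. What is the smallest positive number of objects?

25572

From N ≡ 3 (mod 9) write N = 3 + 9t. Substituting into N ≡ 4 (mod 16) gives 9t ≡ 1 (mod 16), and since 9⁻¹ ≡ 9 (mod 16), t ≡ 9. Hence N ≡ 3 + 9·9 = 84 (mod 144).
From N ≡ 84 (mod 144) write N = 84 + 144t. Substituting into N ≡ 26 (mod 53) gives 144t ≡ 48 (mod 53), and since 38⁻¹ ≡ 7 (mod 53), t ≡ 18. Hence N ≡ 84 + 144·18 = 2676 (mod 7632).
From N ≡ 2676 (mod 7632) write N = 2676 + 7632t. Substituting into N ≡ 1 (mod 7) gives 7632t ≡ 6 (mod 7), and since 2⁻¹ ≡ 4 (mod 7), t ≡ 3. Hence N ≡ 2676 + 7632·3 = 25572 (mod 53424).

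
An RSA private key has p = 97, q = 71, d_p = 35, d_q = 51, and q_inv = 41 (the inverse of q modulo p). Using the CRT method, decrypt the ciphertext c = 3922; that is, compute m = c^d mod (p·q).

m₁ = c^(d_p) mod p: c ≡ 42 (mod 97), and 42^35 mod 97 = 77.
m₂ = c^(d_q) mod q: c ≡ 17 (mod 71), and 17^51 mod 71 = 17.
h = q_inv·(m₁ − m₂) mod p = 41·(77 − 17) mod 97 = 35.
m = m₂ + h·q = 17 + 35·71 = 2502.

2502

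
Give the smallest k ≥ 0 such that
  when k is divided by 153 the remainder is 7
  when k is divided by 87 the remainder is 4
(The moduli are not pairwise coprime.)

3832

gcd(153, 87) = 3 and 3 | (4 − 7), so the pair is consistent; merging gives k ≡ 3832 (mod 4437), where 4437 = lcm(153, 87).
The solution is unique modulo lcm(153, 87) = 4437.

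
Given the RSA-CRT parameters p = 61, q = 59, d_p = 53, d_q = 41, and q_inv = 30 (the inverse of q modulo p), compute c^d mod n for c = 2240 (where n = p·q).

m₁ = c^(d_p) mod p: c ≡ 44 (mod 61), and 44^53 mod 61 = 2.
m₂ = c^(d_q) mod q: c ≡ 57 (mod 59), and 57^41 mod 59 = 25.
h = q_inv·(m₁ − m₂) mod p = 30·(2 − 25) mod 61 = 42.
m = m₂ + h·q = 25 + 42·59 = 2503.

2503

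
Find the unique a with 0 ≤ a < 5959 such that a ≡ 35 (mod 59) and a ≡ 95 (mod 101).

From a ≡ 35 (mod 59) write a = 35 + 59t. Substituting into a ≡ 95 (mod 101) gives 59t ≡ 60 (mod 101), and since 59⁻¹ ≡ 12 (mod 101), t ≡ 13. Hence a ≡ 35 + 59·13 = 802 (mod 5959).

802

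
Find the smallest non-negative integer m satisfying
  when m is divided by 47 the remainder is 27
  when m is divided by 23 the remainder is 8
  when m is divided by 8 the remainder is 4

5620

From m ≡ 27 (mod 47) write m = 27 + 47t. Substituting into m ≡ 8 (mod 23) gives 47t ≡ 4 (mod 23), and since 1⁻¹ ≡ 1 (mod 23), t ≡ 4. Hence m ≡ 27 + 47·4 = 215 (mod 1081).
From m ≡ 215 (mod 1081) write m = 215 + 1081t. Substituting into m ≡ 4 (mod 8) gives 1081t ≡ 5 (mod 8), and since 1⁻¹ ≡ 1 (mod 8), t ≡ 5. Hence m ≡ 215 + 1081·5 = 5620 (mod 8648).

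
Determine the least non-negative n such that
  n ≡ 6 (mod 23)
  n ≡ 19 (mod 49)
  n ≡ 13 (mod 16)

The moduli are pairwise coprime; M = 23·49·16 = 18032.
M/23 = 784; 784 ≡ 2 (mod 23); 2·12 ≡ 1, so inverse 12.
M/49 = 368; 368 ≡ 25 (mod 49); 25·2 ≡ 1, so inverse 2.
M/16 = 1127; 1127 ≡ 7 (mod 16); 7·7 ≡ 1, so inverse 7.
n ≡ 6·784·12 + 19·368·2 + 13·1127·7 = 172989.
172989 mod 18032 = 10701.

10701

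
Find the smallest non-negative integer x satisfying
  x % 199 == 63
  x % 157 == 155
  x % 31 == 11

From x ≡ 63 (mod 199) write x = 63 + 199t. Substituting into x ≡ 155 (mod 157) gives 199t ≡ 92 (mod 157), and since 42⁻¹ ≡ 86 (mod 157), t ≡ 62. Hence x ≡ 63 + 199·62 = 12401 (mod 31243).
From x ≡ 12401 (mod 31243) write x = 12401 + 31243t. Substituting into x ≡ 11 (mod 31) gives 31243t ≡ 10 (mod 31), and since 26⁻¹ ≡ 6 (mod 31), t ≡ 29. Hence x ≡ 12401 + 31243·29 = 918448 (mod 968533).

918448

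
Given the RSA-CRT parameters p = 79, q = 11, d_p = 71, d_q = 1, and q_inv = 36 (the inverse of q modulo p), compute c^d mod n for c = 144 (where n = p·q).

m₁ = c^(d_p) mod p: c ≡ 65 (mod 79), and 65^71 mod 79 = 46.
m₂ = c^(d_q) mod q: c ≡ 1 (mod 11), and 1^1 mod 11 = 1.
h = q_inv·(m₁ − m₂) mod p = 36·(46 − 1) mod 79 = 40.
m = m₂ + h·q = 1 + 40·11 = 441.

441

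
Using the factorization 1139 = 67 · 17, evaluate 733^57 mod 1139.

Mod 67: 733 ≡ 63; 63^57 ≡ 5 (mod 67).
Mod 17: 733 ≡ 2; by Fermat, exponent reduces to 57 mod 16 = 9; 2^9 ≡ 2 (mod 17).
Combine by CRT: x ≡ 5 (mod 67), x ≡ 2 (mod 17) ⇒ x ≡ 206 (mod 1139).

206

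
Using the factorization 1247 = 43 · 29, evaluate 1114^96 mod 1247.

Mod 43: 1114 ≡ 39; by Fermat, exponent reduces to 96 mod 42 = 12; 39^12 ≡ 35 (mod 43).
Mod 29: 1114 ≡ 12; by Fermat, exponent reduces to 96 mod 28 = 12; 12^12 ≡ 1 (mod 29).
Combine by CRT: x ≡ 35 (mod 43), x ≡ 1 (mod 29) ⇒ x ≡ 465 (mod 1247).

465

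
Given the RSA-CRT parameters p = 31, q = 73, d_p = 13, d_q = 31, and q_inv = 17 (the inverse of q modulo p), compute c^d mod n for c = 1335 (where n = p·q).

m₁ = c^(d_p) mod p: c ≡ 2 (mod 31), and 2^13 mod 31 = 8.
m₂ = c^(d_q) mod q: c ≡ 21 (mod 73), and 21^31 mod 73 = 56.
h = q_inv·(m₁ − m₂) mod p = 17·(8 − 56) mod 31 = 21.
m = m₂ + h·q = 56 + 21·73 = 1589.

1589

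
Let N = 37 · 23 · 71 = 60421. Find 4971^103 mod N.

Mod 37: 4971 ≡ 13; by Fermat, exponent reduces to 103 mod 36 = 31; 13^31 ≡ 18 (mod 37).
Mod 23: 4971 ≡ 3; by Fermat, exponent reduces to 103 mod 22 = 15; 3^15 ≡ 12 (mod 23).
Mod 71: 4971 ≡ 1; by Fermat, exponent reduces to 103 mod 70 = 33; 1^33 ≡ 1 (mod 71).
Combine by CRT: x ≡ 18 (mod 37), x ≡ 12 (mod 23), x ≡ 1 (mod 71) ⇒ x ≡ 35501 (mod 60421).

35501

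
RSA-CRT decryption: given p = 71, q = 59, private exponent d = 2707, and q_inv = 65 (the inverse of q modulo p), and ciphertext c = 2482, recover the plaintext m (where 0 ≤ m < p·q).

d_p = d mod (p−1) = 2707 mod 70 = 47; d_q = d mod (q−1) = 39.
m₁ = c^(d_p) mod p: c ≡ 68 (mod 71), and 68^47 mod 71 = 65.
m₂ = c^(d_q) mod q: c ≡ 4 (mod 59), and 4^39 mod 59 = 28.
h = q_inv·(m₁ − m₂) mod p = 65·(65 − 28) mod 71 = 62.
m = m₂ + h·q = 28 + 62·59 = 3686.

3686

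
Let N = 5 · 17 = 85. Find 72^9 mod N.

72

Mod 5: 72 ≡ 2; by Fermat, exponent reduces to 9 mod 4 = 1; 2^1 ≡ 2 (mod 5).
Mod 17: 72 ≡ 4; 4^9 ≡ 4 (mod 17).
Combine by CRT: x ≡ 2 (mod 5), x ≡ 4 (mod 17) ⇒ x ≡ 72 (mod 85).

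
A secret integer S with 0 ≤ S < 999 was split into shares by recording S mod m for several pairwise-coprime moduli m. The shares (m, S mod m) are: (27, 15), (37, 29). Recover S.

177

From S ≡ 15 (mod 27) write S = 15 + 27t. Substituting into S ≡ 29 (mod 37) gives 27t ≡ 14 (mod 37), and since 27⁻¹ ≡ 11 (mod 37), t ≡ 6. Hence S ≡ 15 + 27·6 = 177 (mod 999).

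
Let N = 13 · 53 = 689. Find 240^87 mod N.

Mod 13: 240 ≡ 6; by Fermat, exponent reduces to 87 mod 12 = 3; 6^3 ≡ 8 (mod 13).
Mod 53: 240 ≡ 28; by Fermat, exponent reduces to 87 mod 52 = 35; 28^35 ≡ 46 (mod 53).
Combine by CRT: x ≡ 8 (mod 13), x ≡ 46 (mod 53) ⇒ x ≡ 99 (mod 689).

99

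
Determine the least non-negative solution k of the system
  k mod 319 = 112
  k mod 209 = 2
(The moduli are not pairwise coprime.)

Combine the congruences pairwise.
gcd(319, 209) = 11 and 11 | (2 − 112), so the pair is consistent; merging gives k ≡ 5854 (mod 6061), where 6061 = lcm(319, 209).
The solution is unique modulo lcm(319, 209) = 6061.

5854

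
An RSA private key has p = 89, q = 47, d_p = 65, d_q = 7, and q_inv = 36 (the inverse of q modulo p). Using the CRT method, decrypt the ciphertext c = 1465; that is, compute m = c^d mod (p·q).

3913

m₁ = c^(d_p) mod p: c ≡ 41 (mod 89), and 41^65 mod 89 = 86.
m₂ = c^(d_q) mod q: c ≡ 8 (mod 47), and 8^7 mod 47 = 12.
h = q_inv·(m₁ − m₂) mod p = 36·(86 − 12) mod 89 = 83.
m = m₂ + h·q = 12 + 83·47 = 3913.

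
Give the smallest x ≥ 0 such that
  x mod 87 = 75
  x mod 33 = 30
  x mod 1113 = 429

gcd(87, 33) = 3 and 3 | (30 − 75), so the pair is consistent; merging gives x ≡ 162 (mod 957), where 957 = lcm(87, 33).
gcd(957, 1113) = 3 and 3 | (429 − 162), so the pair is consistent; merging gives x ≡ 237498 (mod 355047), where 355047 = lcm(957, 1113).
The solution is unique modulo lcm(87, 33, 1113) = 355047.

237498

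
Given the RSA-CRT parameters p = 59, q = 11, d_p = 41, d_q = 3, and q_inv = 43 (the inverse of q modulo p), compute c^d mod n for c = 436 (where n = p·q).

m₁ = c^(d_p) mod p: c ≡ 23 (mod 59), and 23^41 mod 59 = 54.
m₂ = c^(d_q) mod q: c ≡ 7 (mod 11), and 7^3 mod 11 = 2.
h = q_inv·(m₁ − m₂) mod p = 43·(54 − 2) mod 59 = 53.
m = m₂ + h·q = 2 + 53·11 = 585.

585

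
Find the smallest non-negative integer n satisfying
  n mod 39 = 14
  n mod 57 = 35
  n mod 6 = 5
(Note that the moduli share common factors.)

833

gcd(39, 57) = 3 and 3 | (35 − 14), so the pair is consistent; merging gives n ≡ 92 (mod 741), where 741 = lcm(39, 57).
gcd(741, 6) = 3 and 3 | (5 − 92), so the pair is consistent; merging gives n ≡ 833 (mod 1482), where 1482 = lcm(741, 6).
The solution is unique modulo lcm(39, 57, 6) = 1482.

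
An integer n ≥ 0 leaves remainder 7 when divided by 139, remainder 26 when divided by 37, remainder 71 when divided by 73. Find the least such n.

46572

The moduli are pairwise coprime; M = 139·37·73 = 375439.
M/139 = 2701; 2701 ≡ 60 (mod 139); 60·95 ≡ 1, so inverse 95.
M/37 = 10147; 10147 ≡ 9 (mod 37); 9·33 ≡ 1, so inverse 33.
M/73 = 5143; 5143 ≡ 33 (mod 73); 33·31 ≡ 1, so inverse 31.
n ≡ 7·2701·95 + 26·10147·33 + 71·5143·31 = 21822034.
21822034 mod 375439 = 46572.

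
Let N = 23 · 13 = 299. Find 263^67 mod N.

Mod 23: 263 ≡ 10; by Fermat, exponent reduces to 67 mod 22 = 1; 10^1 ≡ 10 (mod 23).
Mod 13: 263 ≡ 3; by Fermat, exponent reduces to 67 mod 12 = 7; 3^7 ≡ 3 (mod 13).
Combine by CRT: x ≡ 10 (mod 23), x ≡ 3 (mod 13) ⇒ x ≡ 263 (mod 299).

263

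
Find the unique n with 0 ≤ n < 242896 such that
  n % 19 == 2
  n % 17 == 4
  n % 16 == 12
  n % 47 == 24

Combine the congruences pairwise.
From n ≡ 2 (mod 19) write n = 2 + 19t. Substituting into n ≡ 4 (mod 17) gives 19t ≡ 2 (mod 17), and since 2⁻¹ ≡ 9 (mod 17), t ≡ 1. Hence n ≡ 2 + 19·1 = 21 (mod 323).
From n ≡ 21 (mod 323) write n = 21 + 323t. Substituting into n ≡ 12 (mod 16) gives 323t ≡ 7 (mod 16), and since 3⁻¹ ≡ 11 (mod 16), t ≡ 13. Hence n ≡ 21 + 323·13 = 4220 (mod 5168).
From n ≡ 4220 (mod 5168) write n = 4220 + 5168t. Substituting into n ≡ 24 (mod 47) gives 5168t ≡ 34 (mod 47), and since 45⁻¹ ≡ 23 (mod 47), t ≡ 30. Hence n ≡ 4220 + 5168·30 = 159260 (mod 242896).

159260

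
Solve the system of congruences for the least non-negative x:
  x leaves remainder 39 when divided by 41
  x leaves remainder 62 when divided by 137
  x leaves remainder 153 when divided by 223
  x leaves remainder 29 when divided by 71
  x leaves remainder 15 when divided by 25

The moduli are pairwise coprime; N = 41·137·223·71·25 = 2223349025.
N/41 = 54228025; 54228025 ≡ 31 (mod 41); 31·4 ≡ 1, so inverse 4.
N/137 = 16228825; 16228825 ≡ 79 (mod 137); 79·111 ≡ 1, so inverse 111.
N/223 = 9970175; 9970175 ≡ 68 (mod 223); 68·82 ≡ 1, so inverse 82.
N/71 = 31314775; 31314775 ≡ 12 (mod 71); 12·6 ≡ 1, so inverse 6.
N/25 = 88933961; 88933961 ≡ 11 (mod 25); 11·16 ≡ 1, so inverse 16.
x ≡ 39·54228025·4 + 62·16228825·111 + 153·9970175·82 + 29·31314775·6 + 15·88933961·16 = 272025082590.
272025082590 mod 2223349025 = 776501540.

776501540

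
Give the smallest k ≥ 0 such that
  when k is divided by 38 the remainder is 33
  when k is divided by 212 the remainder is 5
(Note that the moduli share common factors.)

641

gcd(38, 212) = 2 and 2 | (5 − 33), so the pair is consistent; merging gives k ≡ 641 (mod 4028), where 4028 = lcm(38, 212).
The solution is unique modulo lcm(38, 212) = 4028.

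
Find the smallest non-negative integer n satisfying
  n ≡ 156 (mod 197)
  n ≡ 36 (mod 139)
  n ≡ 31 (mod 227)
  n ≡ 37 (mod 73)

The moduli are pairwise coprime; M = 197·139·227·73 = 453763693.
M/197 = 2303369; 2303369 ≡ 45 (mod 197); 45·162 ≡ 1, so inverse 162.
M/139 = 3264487; 3264487 ≡ 72 (mod 139); 72·56 ≡ 1, so inverse 56.
M/227 = 1998959; 1998959 ≡ 224 (mod 227); 224·151 ≡ 1, so inverse 151.
M/73 = 6215941; 6215941 ≡ 64 (mod 73); 64·8 ≡ 1, so inverse 8.
n ≡ 156·2303369·162 + 36·3264487·56 + 31·1998959·151 + 37·6215941·8 = 75988992775.
75988992775 mod 453763693 = 210456044.

210456044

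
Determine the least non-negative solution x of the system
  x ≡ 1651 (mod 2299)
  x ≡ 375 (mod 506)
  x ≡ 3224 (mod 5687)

1771881

gcd(2299, 506) = 11 and 11 | (375 − 1651), so the pair is consistent; merging gives x ≡ 79817 (mod 105754), where 105754 = lcm(2299, 506).
gcd(105754, 5687) = 121 and 121 | (3224 − 79817), so the pair is consistent; merging gives x ≡ 1771881 (mod 4970438), where 4970438 = lcm(105754, 5687).
The solution is unique modulo lcm(2299, 506, 5687) = 4970438.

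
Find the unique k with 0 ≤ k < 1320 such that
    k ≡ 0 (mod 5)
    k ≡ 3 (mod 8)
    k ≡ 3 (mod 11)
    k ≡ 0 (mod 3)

795

The moduli are pairwise coprime; N = 5·8·11·3 = 1320.
N/5 = 264; 264 ≡ 4 (mod 5); 4·4 ≡ 1, so inverse 4.
N/8 = 165; 165 ≡ 5 (mod 8); 5·5 ≡ 1, so inverse 5.
N/11 = 120; 120 ≡ 10 (mod 11); 10·10 ≡ 1, so inverse 10.
N/3 = 440; 440 ≡ 2 (mod 3); 2·2 ≡ 1, so inverse 2.
k ≡ 0·264·4 + 3·165·5 + 3·120·10 + 0·440·2 = 6075.
6075 mod 1320 = 795.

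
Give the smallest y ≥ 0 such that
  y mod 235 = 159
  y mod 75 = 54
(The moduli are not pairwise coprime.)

gcd(235, 75) = 5 and 5 | (54 − 159), so the pair is consistent; merging gives y ≡ 2979 (mod 3525), where 3525 = lcm(235, 75).
The solution is unique modulo lcm(235, 75) = 3525.

2979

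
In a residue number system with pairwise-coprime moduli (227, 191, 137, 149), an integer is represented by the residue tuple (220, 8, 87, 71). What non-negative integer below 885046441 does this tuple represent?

779620370

The moduli are pairwise coprime; N = 227·191·137·149 = 885046441.
N/227 = 3898883; 3898883 ≡ 158 (mod 227); 158·125 ≡ 1, so inverse 125.
N/191 = 4633751; 4633751 ≡ 91 (mod 191); 91·21 ≡ 1, so inverse 21.
N/137 = 6460193; 6460193 ≡ 95 (mod 137); 95·75 ≡ 1, so inverse 75.
N/149 = 5939909; 5939909 ≡ 24 (mod 149); 24·118 ≡ 1, so inverse 118.
x ≡ 220·3898883·125 + 8·4633751·21 + 87·6460193·75 + 71·5939909·118 = 199915069595.
199915069595 mod 885046441 = 779620370.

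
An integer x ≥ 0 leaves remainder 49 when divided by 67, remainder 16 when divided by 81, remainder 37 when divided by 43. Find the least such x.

From x ≡ 49 (mod 67) write x = 49 + 67t. Substituting into x ≡ 16 (mod 81) gives 67t ≡ 48 (mod 81), and since 67⁻¹ ≡ 52 (mod 81), t ≡ 66. Hence x ≡ 49 + 67·66 = 4471 (mod 5427).
From x ≡ 4471 (mod 5427) write x = 4471 + 5427t. Substituting into x ≡ 37 (mod 43) gives 5427t ≡ 38 (mod 43), and since 9⁻¹ ≡ 24 (mod 43), t ≡ 9. Hence x ≡ 4471 + 5427·9 = 53314 (mod 233361).

53314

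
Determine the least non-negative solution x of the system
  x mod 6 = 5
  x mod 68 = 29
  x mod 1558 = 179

gcd(6, 68) = 2 and 2 | (29 − 5), so the pair is consistent; merging gives x ≡ 29 (mod 204), where 204 = lcm(6, 68).
gcd(204, 1558) = 2 and 2 | (179 − 29), so the pair is consistent; merging gives x ≡ 145073 (mod 158916), where 158916 = lcm(204, 1558).
The solution is unique modulo lcm(6, 68, 1558) = 158916.

145073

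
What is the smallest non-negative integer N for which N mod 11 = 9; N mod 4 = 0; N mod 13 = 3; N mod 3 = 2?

Combine the congruences pairwise.
From N ≡ 9 (mod 11) write N = 9 + 11t. Substituting into N ≡ 0 (mod 4) gives 11t ≡ 3 (mod 4), and since 3⁻¹ ≡ 3 (mod 4), t ≡ 1. Hence N ≡ 9 + 11·1 = 20 (mod 44).
From N ≡ 20 (mod 44) write N = 20 + 44t. Substituting into N ≡ 3 (mod 13) gives 44t ≡ 9 (mod 13), and since 5⁻¹ ≡ 8 (mod 13), t ≡ 7. Hence N ≡ 20 + 44·7 = 328 (mod 572).
From N ≡ 328 (mod 572) write N = 328 + 572t. Substituting into N ≡ 2 (mod 3) gives 572t ≡ 1 (mod 3), and since 2⁻¹ ≡ 2 (mod 3), t ≡ 2. Hence N ≡ 328 + 572·2 = 1472 (mod 1716).

1472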